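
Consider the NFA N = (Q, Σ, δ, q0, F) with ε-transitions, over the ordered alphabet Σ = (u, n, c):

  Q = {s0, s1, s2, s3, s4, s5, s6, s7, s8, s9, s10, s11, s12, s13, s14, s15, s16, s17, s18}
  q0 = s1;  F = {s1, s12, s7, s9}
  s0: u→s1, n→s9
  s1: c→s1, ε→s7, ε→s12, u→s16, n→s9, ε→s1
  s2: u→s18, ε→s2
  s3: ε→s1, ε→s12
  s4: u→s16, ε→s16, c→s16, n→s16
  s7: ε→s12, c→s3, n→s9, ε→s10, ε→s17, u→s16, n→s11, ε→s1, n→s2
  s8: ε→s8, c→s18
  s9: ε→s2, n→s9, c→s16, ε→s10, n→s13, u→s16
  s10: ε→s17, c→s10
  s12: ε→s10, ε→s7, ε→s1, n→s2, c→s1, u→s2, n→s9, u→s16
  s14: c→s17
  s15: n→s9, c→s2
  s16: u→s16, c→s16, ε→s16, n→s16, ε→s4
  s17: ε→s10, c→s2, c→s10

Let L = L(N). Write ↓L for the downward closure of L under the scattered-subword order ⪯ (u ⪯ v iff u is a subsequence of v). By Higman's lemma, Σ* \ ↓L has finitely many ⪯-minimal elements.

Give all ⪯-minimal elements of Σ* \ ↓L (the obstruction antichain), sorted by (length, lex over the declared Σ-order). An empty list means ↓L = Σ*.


|Q|=19, |F|=4, |δ|=54 (21 ε).
min D↑ (3 st, q0=0, F={1}): 0:u→1,n→2,c→0 1:u→1,n→1,c→1 2:u→1,n→2,c→1.
'u': run [13, 4] end={s16,s18,s2,s4} ∉↓L; 1/1 del acc.
'nc': run [13, 9, 6] end={s10,s16,s17,s18,s2,s4} — reject; 2/2 single-dels accept.
2 obstructions.

Antichain: [u, nc].


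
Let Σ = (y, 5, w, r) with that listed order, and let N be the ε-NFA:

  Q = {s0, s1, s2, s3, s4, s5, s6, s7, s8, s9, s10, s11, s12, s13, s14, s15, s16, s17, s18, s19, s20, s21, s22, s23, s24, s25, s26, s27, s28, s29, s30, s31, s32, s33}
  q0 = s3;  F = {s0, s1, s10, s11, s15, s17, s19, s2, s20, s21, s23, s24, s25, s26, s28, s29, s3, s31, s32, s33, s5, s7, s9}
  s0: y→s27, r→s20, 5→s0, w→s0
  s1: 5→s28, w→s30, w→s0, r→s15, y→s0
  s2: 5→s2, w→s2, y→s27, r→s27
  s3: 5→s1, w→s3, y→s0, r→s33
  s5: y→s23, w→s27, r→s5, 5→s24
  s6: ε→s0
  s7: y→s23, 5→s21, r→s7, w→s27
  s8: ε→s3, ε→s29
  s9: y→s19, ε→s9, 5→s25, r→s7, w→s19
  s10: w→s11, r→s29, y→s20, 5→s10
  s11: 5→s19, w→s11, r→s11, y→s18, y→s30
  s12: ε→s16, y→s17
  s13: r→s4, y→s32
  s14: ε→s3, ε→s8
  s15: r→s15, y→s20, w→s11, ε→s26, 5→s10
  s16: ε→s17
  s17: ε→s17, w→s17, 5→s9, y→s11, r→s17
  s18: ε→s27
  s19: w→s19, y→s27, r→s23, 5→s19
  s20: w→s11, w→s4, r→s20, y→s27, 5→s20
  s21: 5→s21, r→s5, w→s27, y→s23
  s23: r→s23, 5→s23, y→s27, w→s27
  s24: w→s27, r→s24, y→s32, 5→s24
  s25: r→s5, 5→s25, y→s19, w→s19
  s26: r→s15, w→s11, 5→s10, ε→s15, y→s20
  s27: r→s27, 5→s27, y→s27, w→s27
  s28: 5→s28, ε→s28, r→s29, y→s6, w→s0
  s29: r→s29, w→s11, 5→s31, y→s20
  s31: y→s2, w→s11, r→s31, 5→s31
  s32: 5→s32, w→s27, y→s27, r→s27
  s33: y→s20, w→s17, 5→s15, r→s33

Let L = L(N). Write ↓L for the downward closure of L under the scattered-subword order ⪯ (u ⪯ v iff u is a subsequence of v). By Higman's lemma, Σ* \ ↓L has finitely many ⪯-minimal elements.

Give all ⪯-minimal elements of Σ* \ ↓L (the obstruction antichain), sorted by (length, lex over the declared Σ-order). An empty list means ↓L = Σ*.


|Q|=34, |F|=23, |δ|=115 (13 ε).
min D↑ (23 st, q0=0, F={4}): 0:y→1,5→2,w→0,r→3 1:y→4,5→1,w→1,r→5 2:y→1,5→6,w→1,r→7 3:y→5,5→7,w→8,r→3 4:y→4,5→4,w→4,r→4 5:y→4,5→5,w→9,r→5 6:y→1,5→6,w→1,r→10 7:y→5,5→11,w→9,r→7 8:y→9,5→12,w→8,r→8 9:y→4,5→13,w→9,r→9 10:y→5,5→14,w→9,r→10 11:y→5,5→11,w→9,r→10 12:y→13,5→15,w→13,r→16 13:y→4,5→13,w→13,r→17 14:y→18,5→14,w→9,r→14 15:y→13,5→15,w→13,r→19 16:y→17,5→20,w→4,r→16 17:y→4,5→17,w→4,r→17 18:y→4,5→18,w→18,r→4 19:y→17,5→21,w→4,r→19 20:y→17,5→20,w→4,r→19 21:y→22,5→21,w→4,r→21 22:y→4,5→22,w→4,r→4.
'yy': |S_i|=[28, 12, 3] end={s18,s27,s30} — reject; 2/2 deletions ∈↓L.
'5wy': N↓-sim [28, 25, 10, 3] end={s18,s27,s30} rej; 3/3 del acc.
'rw5rw': |S_i|=[28, 23, 16, 11, 7, 1] end={s27} — reject; 5/5 del acc.
'55r5yr': |S_i|=[28, 25, 20, 14, 12, 5, 1] end={s27} — reject; 6/6 deletions ∈↓L.
4 words, ⪯-incomp.

min(Σ*\↓L) = [yy, 5wy, rw5rw, 55r5yr].


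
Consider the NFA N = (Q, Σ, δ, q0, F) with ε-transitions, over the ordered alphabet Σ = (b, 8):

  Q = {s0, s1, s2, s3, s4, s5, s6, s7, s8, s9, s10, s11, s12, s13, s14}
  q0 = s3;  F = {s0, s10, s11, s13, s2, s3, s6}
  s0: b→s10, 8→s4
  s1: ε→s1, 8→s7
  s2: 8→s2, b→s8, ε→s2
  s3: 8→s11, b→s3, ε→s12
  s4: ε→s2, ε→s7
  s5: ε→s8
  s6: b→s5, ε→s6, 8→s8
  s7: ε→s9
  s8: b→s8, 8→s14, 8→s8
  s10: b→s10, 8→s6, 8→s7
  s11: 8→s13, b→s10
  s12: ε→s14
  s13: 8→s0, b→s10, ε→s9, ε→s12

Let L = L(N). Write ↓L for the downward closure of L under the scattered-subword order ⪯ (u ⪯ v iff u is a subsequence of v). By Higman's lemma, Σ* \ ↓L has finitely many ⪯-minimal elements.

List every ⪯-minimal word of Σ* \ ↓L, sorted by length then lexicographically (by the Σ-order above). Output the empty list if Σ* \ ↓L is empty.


Antichain: [8b8b, 8b88, 8888b].

|Q|=15, |F|=7, |δ|=30 (11 ε).
min D↑ (8 st, q0=0, F={6}): 0:b→0,8→1 1:b→2,8→3 2:b→2,8→4 3:b→2,8→5 4:b→6,8→6 5:b→2,8→7 6:b→6,8→6 7:b→6,8→7 [Hopcroft].
'8b8b': N↓-sim [14, 13, 7, 6, 3] end={s14,s5,s8} ∉↓L; 4/4 deletions ∈↓L.
'8b88': N↓-sim [14, 13, 7, 6, 2] end={s14,s8} — reject; 4/4 deletions ∈↓L.
'8888b': N↓-sim [14, 13, 12, 10, 8, 3] end={s14,s5,s8} ∉↓L; 5/5 single-dels accept.
3 words, ⪯-incomp.


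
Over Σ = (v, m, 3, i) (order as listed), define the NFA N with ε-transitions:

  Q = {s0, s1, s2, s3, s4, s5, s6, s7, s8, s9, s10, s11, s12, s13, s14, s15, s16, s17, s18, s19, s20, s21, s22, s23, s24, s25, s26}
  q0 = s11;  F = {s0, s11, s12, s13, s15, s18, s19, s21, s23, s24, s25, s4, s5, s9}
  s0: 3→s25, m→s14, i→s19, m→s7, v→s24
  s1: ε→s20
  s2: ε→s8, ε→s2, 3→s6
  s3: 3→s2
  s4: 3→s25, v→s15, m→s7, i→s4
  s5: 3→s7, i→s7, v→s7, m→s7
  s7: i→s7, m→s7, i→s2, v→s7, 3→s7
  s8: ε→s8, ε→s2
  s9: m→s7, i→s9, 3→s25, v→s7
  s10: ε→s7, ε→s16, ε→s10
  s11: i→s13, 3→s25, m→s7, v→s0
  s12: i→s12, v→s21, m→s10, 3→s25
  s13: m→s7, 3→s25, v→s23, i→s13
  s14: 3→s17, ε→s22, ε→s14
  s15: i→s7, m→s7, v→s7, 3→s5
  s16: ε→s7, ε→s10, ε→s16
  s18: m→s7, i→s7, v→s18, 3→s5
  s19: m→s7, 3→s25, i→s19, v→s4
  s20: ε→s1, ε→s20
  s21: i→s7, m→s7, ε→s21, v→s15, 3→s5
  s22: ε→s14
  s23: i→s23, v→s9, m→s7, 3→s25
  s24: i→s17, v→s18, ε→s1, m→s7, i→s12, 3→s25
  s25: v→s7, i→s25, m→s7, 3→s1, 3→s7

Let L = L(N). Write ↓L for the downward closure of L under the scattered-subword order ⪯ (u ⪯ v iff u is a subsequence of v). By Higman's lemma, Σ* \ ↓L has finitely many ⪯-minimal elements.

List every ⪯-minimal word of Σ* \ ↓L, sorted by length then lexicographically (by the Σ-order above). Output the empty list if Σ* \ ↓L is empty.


|Q|=27, |F|=14, |δ|=85 (18 ε).
min D↑ (15 st, q0=0, F={2}): 0:v→1,m→2,3→3,i→4 1:v→5,m→2,3→3,i→6 2:v→2,m→2,3→2,i→2 3:v→2,m→2,3→2,i→3 4:v→7,m→2,3→3,i→4 5:v→8,m→2,3→3,i→9 6:v→10,m→2,3→3,i→6 7:v→11,m→2,3→3,i→7 8:v→8,m→2,3→12,i→2 9:v→13,m→2,3→3,i→9 10:v→14,m→2,3→3,i→10 11:v→2,m→2,3→3,i→11 12:v→2,m→2,3→2,i→2 13:v→14,m→2,3→12,i→2 14:v→2,m→2,3→12,i→2 [Hopcroft].
'm': N↓-sim [25, 9] end={s10,s14,s16,s17,s2,s22,s6,s7,s8} ∉↓L; 1/1 del acc.
'3v': run [25, 9, 4] end={s2,s6,s7,s8} rej; 2/2 single-dels accept.
'33': run [25, 9, 6] end={s1,s2,s20,s6,s7,s8} — reject; 2/2 single-dels accept.
'vvvi': run [25, 23, 18, 8, 4] end={s2,s6,s7,s8} — reject; 4/4 single-dels accept.
'ivvv': N↓-sim [25, 19, 13, 10, 4] end={s2,s6,s7,s8} ∉↓L; 4/4 deletions ∈↓L.
5 words, ⪯-incomp.

A = [m, 3v, 33, vvvi, ivvv].


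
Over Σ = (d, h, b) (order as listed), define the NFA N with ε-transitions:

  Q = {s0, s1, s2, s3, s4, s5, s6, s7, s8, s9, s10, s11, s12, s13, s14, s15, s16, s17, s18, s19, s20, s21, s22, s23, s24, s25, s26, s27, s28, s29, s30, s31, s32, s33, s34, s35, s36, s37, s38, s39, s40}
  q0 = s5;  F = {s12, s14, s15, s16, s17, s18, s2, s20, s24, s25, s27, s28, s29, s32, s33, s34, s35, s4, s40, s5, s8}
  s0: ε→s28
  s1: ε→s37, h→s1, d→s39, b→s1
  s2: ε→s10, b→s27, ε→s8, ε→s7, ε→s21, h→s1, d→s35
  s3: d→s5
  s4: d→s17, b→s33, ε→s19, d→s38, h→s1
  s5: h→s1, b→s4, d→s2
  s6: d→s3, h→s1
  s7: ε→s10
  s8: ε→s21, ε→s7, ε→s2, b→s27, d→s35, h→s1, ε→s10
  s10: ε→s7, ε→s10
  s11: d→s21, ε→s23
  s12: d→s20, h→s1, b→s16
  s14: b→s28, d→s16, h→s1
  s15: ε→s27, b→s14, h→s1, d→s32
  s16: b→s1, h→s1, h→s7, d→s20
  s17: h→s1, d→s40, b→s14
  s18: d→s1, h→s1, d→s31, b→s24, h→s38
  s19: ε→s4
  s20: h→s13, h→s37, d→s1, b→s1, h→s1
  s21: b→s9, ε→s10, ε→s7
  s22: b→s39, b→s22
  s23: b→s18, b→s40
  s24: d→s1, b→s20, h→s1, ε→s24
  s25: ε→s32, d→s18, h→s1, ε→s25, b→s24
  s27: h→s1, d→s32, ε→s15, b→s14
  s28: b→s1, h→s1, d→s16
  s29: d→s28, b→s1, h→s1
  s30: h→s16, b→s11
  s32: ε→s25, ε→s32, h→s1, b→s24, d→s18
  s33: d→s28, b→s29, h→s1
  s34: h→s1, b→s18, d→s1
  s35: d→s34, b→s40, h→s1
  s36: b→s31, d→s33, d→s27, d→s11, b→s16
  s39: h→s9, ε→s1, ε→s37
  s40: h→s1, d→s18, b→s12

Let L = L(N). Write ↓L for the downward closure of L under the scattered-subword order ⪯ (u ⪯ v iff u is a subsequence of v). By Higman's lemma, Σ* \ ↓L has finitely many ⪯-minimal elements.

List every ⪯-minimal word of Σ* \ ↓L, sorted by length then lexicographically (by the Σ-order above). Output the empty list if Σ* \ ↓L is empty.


|Q|=41, |F|=21, |δ|=116 (27 ε).
min D↑ (19 st, q0=0, F={2}): 0:d→1,h→2,b→3 1:d→4,h→2,b→5 2:d→2,h→2,b→2 3:d→6,h→2,b→7 4:d→8,h→2,b→9 5:d→10,h→2,b→11 6:d→9,h→2,b→11 7:d→12,h→2,b→13 8:d→2,h→2,b→14 9:d→14,h→2,b→15 10:d→14,h→2,b→16 11:d→17,h→2,b→12 12:d→17,h→2,b→2 13:d→12,h→2,b→2 14:d→2,h→2,b→16 15:d→18,h→2,b→17 16:d→2,h→2,b→18 17:d→18,h→2,b→2 18:d→2,h→2,b→2 (ε-aug+det+¬).
'h': N↓-sim [32, 8] end={s1,s10,s13,s37,s38,s39,s7,s9} rej; 1/1 del acc.
'dddd': N↓-sim [32, 27, 19, 11, 5] end={s1,s31,s37,s39,s9} rej; 4/4 del acc.
'bbdb': |S_i|=[32, 26, 15, 10, 4] end={s1,s37,s39,s9} rej; 4/4 del acc.
'bbbb': |S_i|=[32, 26, 15, 11, 4] end={s1,s37,s39,s9} — reject; 4/4 del acc.
'dbdbd': N↓-sim [32, 27, 21, 15, 7, 4] end={s1,s37,s39,s9} — reject; 5/5 single-dels accept.
5 words, ⪯-incomp.

A = [h, dddd, bbdb, bbbb, dbdbd].


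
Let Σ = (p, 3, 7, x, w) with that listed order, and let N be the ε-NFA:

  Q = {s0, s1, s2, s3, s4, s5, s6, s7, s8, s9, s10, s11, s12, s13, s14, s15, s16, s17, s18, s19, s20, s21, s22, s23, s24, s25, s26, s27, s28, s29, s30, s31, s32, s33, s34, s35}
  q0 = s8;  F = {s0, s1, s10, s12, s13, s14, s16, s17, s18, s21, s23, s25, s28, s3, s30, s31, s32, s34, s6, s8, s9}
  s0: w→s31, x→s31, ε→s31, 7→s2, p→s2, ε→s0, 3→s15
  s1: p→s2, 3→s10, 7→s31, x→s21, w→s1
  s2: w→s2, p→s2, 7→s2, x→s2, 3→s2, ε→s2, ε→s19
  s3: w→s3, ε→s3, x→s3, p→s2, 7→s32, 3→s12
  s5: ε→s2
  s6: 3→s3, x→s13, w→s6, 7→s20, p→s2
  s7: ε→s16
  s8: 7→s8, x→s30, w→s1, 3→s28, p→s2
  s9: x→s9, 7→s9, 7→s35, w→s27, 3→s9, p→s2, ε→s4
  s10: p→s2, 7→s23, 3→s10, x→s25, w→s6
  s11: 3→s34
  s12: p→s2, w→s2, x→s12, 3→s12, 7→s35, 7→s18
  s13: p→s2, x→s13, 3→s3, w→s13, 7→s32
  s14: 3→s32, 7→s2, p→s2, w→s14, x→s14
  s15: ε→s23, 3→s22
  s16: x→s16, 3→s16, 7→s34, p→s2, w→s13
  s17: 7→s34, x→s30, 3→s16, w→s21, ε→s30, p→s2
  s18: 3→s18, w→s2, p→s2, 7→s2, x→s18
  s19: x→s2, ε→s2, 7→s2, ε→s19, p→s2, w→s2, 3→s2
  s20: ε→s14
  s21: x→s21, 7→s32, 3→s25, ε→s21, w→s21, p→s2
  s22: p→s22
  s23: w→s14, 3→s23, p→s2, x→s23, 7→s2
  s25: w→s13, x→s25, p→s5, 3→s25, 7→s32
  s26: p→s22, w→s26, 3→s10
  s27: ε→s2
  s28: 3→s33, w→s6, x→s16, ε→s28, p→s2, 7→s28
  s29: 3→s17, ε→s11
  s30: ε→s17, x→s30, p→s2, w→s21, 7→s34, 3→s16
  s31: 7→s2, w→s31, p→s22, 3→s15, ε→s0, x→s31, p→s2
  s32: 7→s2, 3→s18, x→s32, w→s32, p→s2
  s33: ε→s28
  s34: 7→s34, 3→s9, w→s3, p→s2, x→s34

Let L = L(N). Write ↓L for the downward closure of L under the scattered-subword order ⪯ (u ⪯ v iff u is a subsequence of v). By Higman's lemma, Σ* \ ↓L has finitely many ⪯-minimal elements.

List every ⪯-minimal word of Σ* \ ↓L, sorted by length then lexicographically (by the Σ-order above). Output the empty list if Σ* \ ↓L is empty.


|Q|=36, |F|=21, |δ|=145 (20 ε).
min D↑ (20 st, q0=0, F={1}): 0:p→1,3→2,7→0,x→3,w→4 1:p→1,3→1,7→1,x→1,w→1 2:p→1,3→2,7→2,x→5,w→6 3:p→1,3→5,7→7,x→3,w→8 4:p→1,3→9,7→10,x→8,w→4 5:p→1,3→5,7→7,x→5,w→11 6:p→1,3→12,7→13,x→11,w→6 7:p→1,3→14,7→7,x→7,w→12 8:p→1,3→15,7→16,x→8,w→8 9:p→1,3→9,7→17,x→15,w→6 10:p→1,3→17,7→1,x→10,w→10 11:p→1,3→12,7→16,x→11,w→11 12:p→1,3→18,7→16,x→12,w→12 13:p→1,3→16,7→1,x→13,w→13 14:p→1,3→14,7→14,x→14,w→1 15:p→1,3→15,7→16,x→15,w→11 16:p→1,3→19,7→1,x→16,w→16 17:p→1,3→17,7→1,x→17,w→13 18:p→1,3→18,7→19,x→18,w→1 19:p→1,3→19,7→1,x→19,w→1.
'p': run [31, 4] end={s19,s2,s22,s5} — reject; 1/1 single-dels accept.
'w77': run [31, 22, 12, 2] end={s19,s2} — reject; 3/3 single-dels accept.
'x73w': run [31, 24, 11, 8, 3] end={s19,s2,s27} rej; 4/4 single-dels accept.
'3w33w': |S_i|=[31, 24, 12, 7, 5, 2] end={s19,s2} ∉↓L; 5/5 deletions ∈↓L.
4 words, ⪯-incomp.

A = [p, w77, x73w, 3w33w].


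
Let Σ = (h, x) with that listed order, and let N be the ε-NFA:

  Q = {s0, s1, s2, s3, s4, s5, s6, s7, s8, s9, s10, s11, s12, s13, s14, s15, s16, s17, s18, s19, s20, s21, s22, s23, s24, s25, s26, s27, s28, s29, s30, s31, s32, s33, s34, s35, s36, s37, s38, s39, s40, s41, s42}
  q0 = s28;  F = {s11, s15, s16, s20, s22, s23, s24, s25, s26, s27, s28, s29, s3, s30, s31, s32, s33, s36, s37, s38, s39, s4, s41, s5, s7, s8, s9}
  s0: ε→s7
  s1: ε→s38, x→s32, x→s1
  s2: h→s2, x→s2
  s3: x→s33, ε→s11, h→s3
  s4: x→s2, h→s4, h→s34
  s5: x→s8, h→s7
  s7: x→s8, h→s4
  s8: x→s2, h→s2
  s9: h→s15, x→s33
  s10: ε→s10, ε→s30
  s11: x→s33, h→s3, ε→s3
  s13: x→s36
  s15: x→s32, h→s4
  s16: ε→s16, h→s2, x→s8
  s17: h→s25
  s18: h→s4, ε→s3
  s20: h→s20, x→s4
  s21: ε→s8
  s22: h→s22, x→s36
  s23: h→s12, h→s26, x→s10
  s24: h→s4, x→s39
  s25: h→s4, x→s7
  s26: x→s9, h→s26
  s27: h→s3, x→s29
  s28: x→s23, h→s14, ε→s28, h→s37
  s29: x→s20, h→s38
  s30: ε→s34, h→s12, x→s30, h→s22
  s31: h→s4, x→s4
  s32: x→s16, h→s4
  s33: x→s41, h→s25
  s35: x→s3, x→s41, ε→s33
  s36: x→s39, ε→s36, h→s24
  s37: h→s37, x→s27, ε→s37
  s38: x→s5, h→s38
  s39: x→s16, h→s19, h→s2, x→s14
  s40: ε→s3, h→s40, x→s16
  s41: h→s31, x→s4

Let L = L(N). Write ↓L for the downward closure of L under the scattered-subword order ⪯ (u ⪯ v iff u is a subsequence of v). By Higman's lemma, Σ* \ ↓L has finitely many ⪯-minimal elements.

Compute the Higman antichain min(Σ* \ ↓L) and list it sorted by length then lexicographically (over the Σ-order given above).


|Q|=43, |F|=27, |δ|=86 (15 ε).
min D↑ (27 st, q0=0, F={25}): 0:h→1,x→2 1:h→1,x→3 2:h→4,x→5 3:h→6,x→7 4:h→4,x→8 5:h→9,x→5 6:h→6,x→10 7:h→11,x→12 8:h→13,x→10 9:h→9,x→14 10:h→15,x→16 11:h→11,x→17 12:h→12,x→18 13:h→18,x→19 14:h→20,x→21 15:h→18,x→22 16:h→23,x→18 17:h→22,x→24 18:h→18,x→25 19:h→18,x→26 20:h→18,x→21 21:h→25,x→26 22:h→18,x→24 23:h→18,x→18 24:h→25,x→25 25:h→25,x→25 26:h→25,x→24 (ε-aug+det+¬).
'hxxxxx': run [33, 29, 25, 18, 11, 4, 1] end={s2} — reject; 6/6 del acc.
'xhxhhx': |S_i|=[33, 31, 26, 19, 14, 4, 1] end={s2} ∉↓L; 6/6 single-dels accept.
'xxhxxh': |S_i|=[33, 31, 26, 20, 13, 6, 2] end={s19,s2} rej; 6/6 single-dels accept.
3 obstructions.

min(Σ*\↓L) = [hxxxxx, xhxhhx, xxhxxh].


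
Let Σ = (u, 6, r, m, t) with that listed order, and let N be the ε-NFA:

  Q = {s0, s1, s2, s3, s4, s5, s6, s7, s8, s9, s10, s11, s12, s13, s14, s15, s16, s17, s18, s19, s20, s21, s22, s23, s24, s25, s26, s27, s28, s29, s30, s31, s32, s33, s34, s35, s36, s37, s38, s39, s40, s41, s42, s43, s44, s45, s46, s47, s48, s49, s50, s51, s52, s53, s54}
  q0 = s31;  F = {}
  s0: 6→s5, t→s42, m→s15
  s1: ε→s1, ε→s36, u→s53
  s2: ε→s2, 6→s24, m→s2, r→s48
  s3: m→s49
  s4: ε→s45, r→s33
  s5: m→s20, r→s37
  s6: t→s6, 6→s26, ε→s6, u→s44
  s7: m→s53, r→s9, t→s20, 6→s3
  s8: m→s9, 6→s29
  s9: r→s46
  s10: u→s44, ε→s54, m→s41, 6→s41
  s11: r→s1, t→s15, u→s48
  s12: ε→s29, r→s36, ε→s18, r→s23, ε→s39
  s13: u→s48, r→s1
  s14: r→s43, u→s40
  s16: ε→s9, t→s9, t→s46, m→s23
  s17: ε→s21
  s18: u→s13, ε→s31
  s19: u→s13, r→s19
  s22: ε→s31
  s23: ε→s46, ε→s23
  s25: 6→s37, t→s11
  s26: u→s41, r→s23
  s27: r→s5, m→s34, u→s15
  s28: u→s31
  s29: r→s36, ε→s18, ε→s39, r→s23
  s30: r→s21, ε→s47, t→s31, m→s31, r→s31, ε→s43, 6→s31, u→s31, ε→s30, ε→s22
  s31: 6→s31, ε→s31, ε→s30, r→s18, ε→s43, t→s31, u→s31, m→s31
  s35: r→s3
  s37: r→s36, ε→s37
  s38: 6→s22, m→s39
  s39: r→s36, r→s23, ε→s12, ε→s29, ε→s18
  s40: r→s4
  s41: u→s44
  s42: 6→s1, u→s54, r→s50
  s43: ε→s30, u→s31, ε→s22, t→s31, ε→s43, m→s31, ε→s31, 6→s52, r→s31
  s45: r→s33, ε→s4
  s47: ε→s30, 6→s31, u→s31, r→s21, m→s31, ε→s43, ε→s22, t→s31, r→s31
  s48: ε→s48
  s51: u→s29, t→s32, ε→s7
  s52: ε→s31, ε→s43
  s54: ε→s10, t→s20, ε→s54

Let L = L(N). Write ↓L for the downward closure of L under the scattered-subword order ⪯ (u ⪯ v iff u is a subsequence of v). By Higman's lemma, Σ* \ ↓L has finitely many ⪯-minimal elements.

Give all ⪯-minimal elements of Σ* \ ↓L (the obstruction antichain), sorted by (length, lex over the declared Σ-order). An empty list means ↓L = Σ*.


|Q|=55, |F|=0, |δ|=128 (42 ε).
min D↑ (1 st, q0=0, F={0}): 0:u→0,6→0,r→0,m→0,t→0 (ε-aug+det+¬).
ε ∈ L(D↑) — L = ∅.

A = [ε].


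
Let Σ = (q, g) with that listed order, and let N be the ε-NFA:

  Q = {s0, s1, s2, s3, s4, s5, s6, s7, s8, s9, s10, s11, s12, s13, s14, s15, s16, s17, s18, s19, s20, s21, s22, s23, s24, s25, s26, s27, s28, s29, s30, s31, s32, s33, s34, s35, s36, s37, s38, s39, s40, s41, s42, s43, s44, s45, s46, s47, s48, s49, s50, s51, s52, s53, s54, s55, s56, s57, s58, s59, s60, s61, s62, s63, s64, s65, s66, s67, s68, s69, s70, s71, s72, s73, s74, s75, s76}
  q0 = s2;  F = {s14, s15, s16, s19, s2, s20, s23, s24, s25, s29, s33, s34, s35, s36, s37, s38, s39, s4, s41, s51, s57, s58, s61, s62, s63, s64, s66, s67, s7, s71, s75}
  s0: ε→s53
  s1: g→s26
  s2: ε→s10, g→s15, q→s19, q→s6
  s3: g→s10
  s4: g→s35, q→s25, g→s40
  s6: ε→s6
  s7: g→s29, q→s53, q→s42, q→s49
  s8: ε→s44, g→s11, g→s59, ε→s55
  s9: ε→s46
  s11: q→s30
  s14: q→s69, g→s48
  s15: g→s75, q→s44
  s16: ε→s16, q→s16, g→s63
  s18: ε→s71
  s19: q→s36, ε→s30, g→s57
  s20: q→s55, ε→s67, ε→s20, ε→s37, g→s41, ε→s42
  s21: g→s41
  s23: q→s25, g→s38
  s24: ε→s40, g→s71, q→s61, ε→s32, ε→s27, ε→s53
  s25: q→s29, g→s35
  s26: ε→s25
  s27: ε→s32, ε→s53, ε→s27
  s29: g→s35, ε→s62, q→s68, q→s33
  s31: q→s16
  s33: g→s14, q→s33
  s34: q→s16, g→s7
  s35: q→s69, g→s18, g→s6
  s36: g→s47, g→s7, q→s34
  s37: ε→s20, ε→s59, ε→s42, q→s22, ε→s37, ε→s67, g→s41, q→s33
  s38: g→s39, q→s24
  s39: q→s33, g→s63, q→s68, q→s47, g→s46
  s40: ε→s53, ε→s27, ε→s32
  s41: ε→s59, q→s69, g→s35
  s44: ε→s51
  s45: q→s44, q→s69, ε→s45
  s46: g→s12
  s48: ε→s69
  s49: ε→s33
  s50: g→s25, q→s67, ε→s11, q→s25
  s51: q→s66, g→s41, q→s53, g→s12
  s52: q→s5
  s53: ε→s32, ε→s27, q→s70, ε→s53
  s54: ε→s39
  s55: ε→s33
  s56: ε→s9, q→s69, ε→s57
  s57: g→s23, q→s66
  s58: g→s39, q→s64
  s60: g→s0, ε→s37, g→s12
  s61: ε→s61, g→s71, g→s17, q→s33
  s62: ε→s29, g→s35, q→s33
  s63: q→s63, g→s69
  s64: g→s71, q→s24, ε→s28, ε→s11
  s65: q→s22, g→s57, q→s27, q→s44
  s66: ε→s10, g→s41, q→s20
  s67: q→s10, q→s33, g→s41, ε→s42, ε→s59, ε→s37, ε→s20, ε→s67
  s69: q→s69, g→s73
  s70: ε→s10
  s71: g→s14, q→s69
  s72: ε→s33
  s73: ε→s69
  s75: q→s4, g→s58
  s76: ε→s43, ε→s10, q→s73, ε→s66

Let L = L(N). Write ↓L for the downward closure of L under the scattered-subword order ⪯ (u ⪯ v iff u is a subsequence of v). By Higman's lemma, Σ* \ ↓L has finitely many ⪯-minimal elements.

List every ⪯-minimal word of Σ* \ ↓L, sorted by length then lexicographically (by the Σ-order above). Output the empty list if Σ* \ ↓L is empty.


|Q|=77, |F|=31, |δ|=162 (60 ε).
min D↑ (29 st, q0=0, F={20}): 0:q→1,g→2 1:q→3,g→4 2:q→5,g→6 3:q→7,g→8 4:q→9,g→10 5:q→9,g→11 6:q→12,g→13 7:q→14,g→8 8:q→15,g→16 9:q→17,g→11 10:q→18,g→19 11:q→20,g→21 12:q→18,g→21 13:q→22,g→23 14:q→14,g→24 15:q→15,g→25 16:q→15,g→21 17:q→15,g→11 18:q→16,g→21 19:q→26,g→23 20:q→20,g→20 21:q→20,g→27 22:q→26,g→27 23:q→15,g→24 24:q→24,g→20 25:q→20,g→20 26:q→28,g→27 27:q→20,g→25 28:q→15,g→27 (ε-aug+det+¬).
'gqgq': |S_i|=[56, 51, 42, 18, 4] end={s10,s69,s70,s73} rej; 4/4 deletions ∈↓L.
'qqqqgg': |S_i|=[56, 52, 39, 32, 17, 5, 3] end={s48,s69,s73} — reject; 6/6 del acc.
'qqgqgg': |S_i|=[56, 52, 39, 25, 14, 4, 3] end={s48,s69,s73} rej; 6/6 del acc.
'qqgggq': run [56, 52, 39, 25, 12, 8, 2] end={s69,s73} — reject; 6/6 del acc.
'gggggg': N↓-sim [56, 51, 38, 30, 15, 7, 4] end={s12,s48,s69,s73} ∉↓L; 6/6 del acc.
5 minimals (antichain).

Antichain: [gqgq, qqqqgg, qqgqgg, qqgggq, gggggg].


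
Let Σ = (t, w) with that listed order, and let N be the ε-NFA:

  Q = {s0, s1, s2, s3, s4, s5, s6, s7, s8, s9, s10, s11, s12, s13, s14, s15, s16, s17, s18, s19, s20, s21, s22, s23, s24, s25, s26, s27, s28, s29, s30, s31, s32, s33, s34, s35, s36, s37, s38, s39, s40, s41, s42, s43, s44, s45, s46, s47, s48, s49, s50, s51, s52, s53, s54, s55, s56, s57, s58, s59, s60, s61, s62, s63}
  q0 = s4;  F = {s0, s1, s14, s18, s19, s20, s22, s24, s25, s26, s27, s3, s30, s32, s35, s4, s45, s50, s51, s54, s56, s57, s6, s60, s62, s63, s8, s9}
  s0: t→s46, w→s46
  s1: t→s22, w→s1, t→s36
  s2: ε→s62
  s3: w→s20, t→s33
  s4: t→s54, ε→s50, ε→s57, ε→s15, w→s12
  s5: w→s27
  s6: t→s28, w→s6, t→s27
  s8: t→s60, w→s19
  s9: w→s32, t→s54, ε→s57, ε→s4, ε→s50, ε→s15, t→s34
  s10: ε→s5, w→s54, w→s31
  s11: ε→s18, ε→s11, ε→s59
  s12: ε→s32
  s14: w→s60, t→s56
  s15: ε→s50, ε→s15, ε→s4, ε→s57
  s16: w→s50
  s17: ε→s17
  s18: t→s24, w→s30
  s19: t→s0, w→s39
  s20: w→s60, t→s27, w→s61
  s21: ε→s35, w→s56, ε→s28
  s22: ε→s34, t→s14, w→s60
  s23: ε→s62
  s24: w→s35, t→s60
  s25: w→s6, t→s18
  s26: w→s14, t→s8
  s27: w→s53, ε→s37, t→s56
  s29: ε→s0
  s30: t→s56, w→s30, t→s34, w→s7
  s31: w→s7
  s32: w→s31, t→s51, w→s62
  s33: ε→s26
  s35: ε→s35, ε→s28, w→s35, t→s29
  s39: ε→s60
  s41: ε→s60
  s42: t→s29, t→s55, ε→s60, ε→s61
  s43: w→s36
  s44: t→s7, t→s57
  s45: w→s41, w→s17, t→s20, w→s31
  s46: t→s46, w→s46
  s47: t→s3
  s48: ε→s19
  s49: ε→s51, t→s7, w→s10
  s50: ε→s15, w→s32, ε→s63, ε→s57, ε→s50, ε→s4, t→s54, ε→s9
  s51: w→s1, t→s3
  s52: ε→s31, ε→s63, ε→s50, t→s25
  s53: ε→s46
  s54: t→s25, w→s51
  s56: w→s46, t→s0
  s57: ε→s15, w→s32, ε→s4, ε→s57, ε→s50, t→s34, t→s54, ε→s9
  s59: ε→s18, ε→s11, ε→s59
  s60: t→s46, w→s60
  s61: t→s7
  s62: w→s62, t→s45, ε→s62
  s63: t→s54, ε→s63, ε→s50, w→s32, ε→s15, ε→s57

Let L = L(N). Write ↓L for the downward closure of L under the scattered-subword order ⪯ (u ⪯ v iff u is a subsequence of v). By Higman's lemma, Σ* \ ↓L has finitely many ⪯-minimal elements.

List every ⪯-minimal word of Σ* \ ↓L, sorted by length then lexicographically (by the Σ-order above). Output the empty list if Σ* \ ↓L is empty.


|Q|=64, |F|=28, |δ|=140 (56 ε).
min D↑ (25 st, q0=0, F={20}): 0:t→1,w→2 1:t→3,w→4 2:t→4,w→5 3:t→6,w→7 4:t→8,w→9 5:t→10,w→5 6:t→11,w→12 7:t→13,w→7 8:t→14,w→15 9:t→16,w→9 10:t→15,w→17 11:t→17,w→18 12:t→19,w→12 13:t→19,w→20 14:t→21,w→22 15:t→13,w→17 16:t→22,w→17 17:t→20,w→17 18:t→23,w→18 19:t→23,w→20 20:t→20,w→20 21:t→17,w→24 22:t→19,w→17 23:t→20,w→20 24:t→23,w→17.
'ttwtw': |S_i|=[44, 35, 28, 19, 10, 2] end={s46,s53} rej; 5/5 single-dels accept.
'wwtwt': run [44, 34, 27, 20, 8, 2] end={s46,s7} ∉↓L; 5/5 del acc.
'tttttt': N↓-sim [44, 35, 28, 21, 12, 4, 1] end={s46} ∉↓L; 6/6 single-dels accept.
'twtwwt': |S_i|=[44, 35, 30, 22, 13, 6, 2] end={s46,s7} — reject; 6/6 single-dels accept.
'wttwwt': N↓-sim [44, 34, 28, 20, 13, 6, 2] end={s46,s7} — reject; 6/6 single-dels accept.
'wwtttw': run [44, 34, 27, 20, 11, 7, 2] end={s46,s53} rej; 6/6 deletions ∈↓L.
6 words, ⪯-incomp.

Antichain: [ttwtw, wwtwt, tttttt, twtwwt, wttwwt, wwtttw].


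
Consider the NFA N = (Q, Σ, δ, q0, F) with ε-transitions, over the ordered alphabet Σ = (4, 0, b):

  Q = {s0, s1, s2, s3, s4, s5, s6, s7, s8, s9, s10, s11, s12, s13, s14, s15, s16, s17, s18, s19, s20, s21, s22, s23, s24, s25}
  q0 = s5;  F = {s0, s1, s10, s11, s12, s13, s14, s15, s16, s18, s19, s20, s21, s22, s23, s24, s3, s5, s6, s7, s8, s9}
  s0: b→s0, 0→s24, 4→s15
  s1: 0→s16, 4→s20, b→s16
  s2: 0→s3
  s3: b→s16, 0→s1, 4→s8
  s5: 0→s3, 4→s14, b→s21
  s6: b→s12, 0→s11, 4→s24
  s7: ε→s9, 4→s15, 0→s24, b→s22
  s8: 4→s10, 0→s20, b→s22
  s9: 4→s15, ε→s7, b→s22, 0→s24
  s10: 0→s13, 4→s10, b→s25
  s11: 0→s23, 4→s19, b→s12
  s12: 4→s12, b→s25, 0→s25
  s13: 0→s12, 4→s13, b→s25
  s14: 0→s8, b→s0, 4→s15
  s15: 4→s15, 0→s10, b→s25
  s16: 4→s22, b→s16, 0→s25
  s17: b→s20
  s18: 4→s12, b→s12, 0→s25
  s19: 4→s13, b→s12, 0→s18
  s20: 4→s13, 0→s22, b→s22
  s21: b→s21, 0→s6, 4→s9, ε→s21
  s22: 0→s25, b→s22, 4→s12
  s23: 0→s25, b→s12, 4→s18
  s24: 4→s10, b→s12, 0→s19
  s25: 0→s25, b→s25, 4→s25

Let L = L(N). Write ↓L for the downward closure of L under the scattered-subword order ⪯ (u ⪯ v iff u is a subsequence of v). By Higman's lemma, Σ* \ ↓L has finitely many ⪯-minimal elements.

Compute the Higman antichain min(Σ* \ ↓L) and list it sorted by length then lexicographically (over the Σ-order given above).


A = [44b, 0b0, 0000, b4b0, b0bb].

|Q|=26, |F|=22, |δ|=74 (3 ε).
min D↑ (22 st, q0=0, F={12}): 0:4→1,0→2,b→3 1:4→4,0→5,b→6 2:4→5,0→7,b→8 3:4→9,0→10,b→3 4:4→4,0→11,b→12 5:4→11,0→13,b→14 6:4→4,0→15,b→6 7:4→13,0→8,b→8 8:4→14,0→12,b→8 9:4→4,0→15,b→14 10:4→15,0→16,b→17 11:4→11,0→18,b→12 12:4→12,0→12,b→12 13:4→18,0→14,b→14 14:4→17,0→12,b→14 15:4→11,0→19,b→17 16:4→19,0→20,b→17 17:4→17,0→12,b→12 18:4→18,0→17,b→12 19:4→18,0→21,b→17 20:4→21,0→12,b→17 21:4→17,0→12,b→17 (ε-aug+det+¬).
'44b': run [23, 15, 5, 1] end={s25} ∉↓L; 3/3 del acc.
'0b0': |S_i|=[23, 16, 4, 1] end={s25} ∉↓L; 3/3 del acc.
'0000': N↓-sim [23, 16, 11, 6, 1] end={s25} rej; 4/4 del acc.
'b4b0': run [23, 17, 11, 3, 1] end={s25} ∉↓L; 4/4 del acc.
'b0bb': run [23, 17, 10, 2, 1] end={s25} ∉↓L; 4/4 del acc.
5 minimals (antichain).


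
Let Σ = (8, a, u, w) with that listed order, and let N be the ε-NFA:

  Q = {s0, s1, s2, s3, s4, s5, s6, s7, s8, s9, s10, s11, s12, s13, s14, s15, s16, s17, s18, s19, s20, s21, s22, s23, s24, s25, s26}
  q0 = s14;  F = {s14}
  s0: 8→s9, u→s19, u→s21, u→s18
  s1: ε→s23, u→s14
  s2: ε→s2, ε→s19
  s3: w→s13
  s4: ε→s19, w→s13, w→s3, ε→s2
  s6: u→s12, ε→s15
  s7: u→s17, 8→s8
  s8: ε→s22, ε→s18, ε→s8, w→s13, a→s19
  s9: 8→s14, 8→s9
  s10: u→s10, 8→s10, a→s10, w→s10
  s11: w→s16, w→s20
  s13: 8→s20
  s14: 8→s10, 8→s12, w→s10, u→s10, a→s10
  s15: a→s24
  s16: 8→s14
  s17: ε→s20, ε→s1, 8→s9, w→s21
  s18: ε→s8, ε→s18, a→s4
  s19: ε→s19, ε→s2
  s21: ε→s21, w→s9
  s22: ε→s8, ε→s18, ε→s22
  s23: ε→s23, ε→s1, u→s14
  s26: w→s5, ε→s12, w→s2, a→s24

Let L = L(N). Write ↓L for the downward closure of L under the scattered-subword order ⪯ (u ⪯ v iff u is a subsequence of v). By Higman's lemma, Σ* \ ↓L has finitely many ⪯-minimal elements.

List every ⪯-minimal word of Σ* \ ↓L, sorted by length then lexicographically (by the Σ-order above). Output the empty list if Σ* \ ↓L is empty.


Antichain: [8, a, u, w].

|Q|=27, |F|=1, |δ|=59 (22 ε).
min D↑ (2 st, q0=0, F={1}): 0:8→1,a→1,u→1,w→1 1:8→1,a→1,u→1,w→1 (ε-aug+det+¬).
'8': N↓-sim [3, 2] end={s10,s12} ∉↓L; 1/1 single-dels accept.
'a': N↓-sim [3, 1] end={s10} ∉↓L; 1/1 del acc.
'u': N↓-sim [3, 1] end={s10} ∉↓L; 1/1 deletions ∈↓L.
'w': |S_i|=[3, 1] end={s10} — reject; 1/1 deletions ∈↓L.
4 obstructions.


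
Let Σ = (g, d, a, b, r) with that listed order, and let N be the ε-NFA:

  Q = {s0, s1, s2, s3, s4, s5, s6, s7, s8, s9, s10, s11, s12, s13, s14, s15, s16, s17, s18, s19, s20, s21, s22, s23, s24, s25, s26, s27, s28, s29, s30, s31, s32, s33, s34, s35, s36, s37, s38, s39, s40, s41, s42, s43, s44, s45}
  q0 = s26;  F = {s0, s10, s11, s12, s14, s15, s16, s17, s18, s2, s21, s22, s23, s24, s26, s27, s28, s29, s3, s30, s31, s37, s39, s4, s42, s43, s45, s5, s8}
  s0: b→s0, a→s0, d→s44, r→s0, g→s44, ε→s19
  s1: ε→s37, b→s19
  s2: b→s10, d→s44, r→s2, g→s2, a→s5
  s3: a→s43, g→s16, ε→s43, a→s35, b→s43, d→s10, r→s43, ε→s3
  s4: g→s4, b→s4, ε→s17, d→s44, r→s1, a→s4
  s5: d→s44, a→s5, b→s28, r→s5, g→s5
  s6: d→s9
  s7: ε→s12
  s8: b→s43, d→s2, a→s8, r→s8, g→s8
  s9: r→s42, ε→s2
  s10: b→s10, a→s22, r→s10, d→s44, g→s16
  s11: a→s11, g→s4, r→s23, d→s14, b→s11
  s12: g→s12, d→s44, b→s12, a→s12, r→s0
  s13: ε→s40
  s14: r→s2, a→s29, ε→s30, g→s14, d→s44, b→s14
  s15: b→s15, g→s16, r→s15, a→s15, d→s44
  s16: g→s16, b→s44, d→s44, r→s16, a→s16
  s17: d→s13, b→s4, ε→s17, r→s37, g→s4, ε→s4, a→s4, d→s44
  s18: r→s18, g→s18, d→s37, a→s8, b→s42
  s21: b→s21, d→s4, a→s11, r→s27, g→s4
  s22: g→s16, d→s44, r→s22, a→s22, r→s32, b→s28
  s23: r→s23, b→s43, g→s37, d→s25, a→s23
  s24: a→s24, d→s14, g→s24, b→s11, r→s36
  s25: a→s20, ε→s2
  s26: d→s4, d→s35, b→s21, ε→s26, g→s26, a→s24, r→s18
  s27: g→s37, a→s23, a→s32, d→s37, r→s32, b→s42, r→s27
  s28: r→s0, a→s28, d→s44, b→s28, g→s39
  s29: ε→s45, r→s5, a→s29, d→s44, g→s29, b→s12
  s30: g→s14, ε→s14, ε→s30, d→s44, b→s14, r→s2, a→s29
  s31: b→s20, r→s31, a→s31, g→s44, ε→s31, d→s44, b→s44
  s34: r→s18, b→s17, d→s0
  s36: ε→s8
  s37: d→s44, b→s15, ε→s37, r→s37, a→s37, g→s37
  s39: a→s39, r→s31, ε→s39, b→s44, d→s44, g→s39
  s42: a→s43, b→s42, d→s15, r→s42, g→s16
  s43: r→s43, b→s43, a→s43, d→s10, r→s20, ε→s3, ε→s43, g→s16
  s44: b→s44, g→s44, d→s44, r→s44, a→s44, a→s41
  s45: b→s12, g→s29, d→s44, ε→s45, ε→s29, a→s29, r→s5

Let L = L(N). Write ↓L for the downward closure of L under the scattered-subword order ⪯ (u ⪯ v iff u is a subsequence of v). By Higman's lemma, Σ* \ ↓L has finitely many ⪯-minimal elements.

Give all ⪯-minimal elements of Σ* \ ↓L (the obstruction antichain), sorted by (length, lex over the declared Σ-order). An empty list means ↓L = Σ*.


|Q|=46, |F|=29, |δ|=190 (24 ε).
min D↑ (26 st, q0=0, F={5}): 0:g→0,d→1,a→2,b→3,r→4 1:g→1,d→5,a→1,b→1,r→6 2:g→2,d→7,a→2,b→8,r→9 3:g→1,d→1,a→8,b→3,r→10 4:g→4,d→6,a→9,b→11,r→4 5:g→5,d→5,a→5,b→5,r→5 6:g→6,d→5,a→6,b→12,r→6 7:g→7,d→5,a→13,b→7,r→14 8:g→1,d→7,a→8,b→8,r→15 9:g→9,d→14,a→9,b→16,r→9 10:g→6,d→6,a→15,b→11,r→10 11:g→17,d→12,a→16,b→11,r→11 12:g→17,d→5,a→12,b→12,r→12 13:g→13,d→5,a→13,b→18,r→19 14:g→14,d→5,a→19,b→20,r→14 15:g→6,d→14,a→15,b→16,r→15 16:g→17,d→20,a→16,b→16,r→16 17:g→17,d→5,a→17,b→5,r→17 18:g→18,d→5,a→18,b→18,r→21 19:g→19,d→5,a→19,b→22,r→19 20:g→17,d→5,a→23,b→20,r→20 21:g→5,d→5,a→21,b→21,r→21 22:g→24,d→5,a→22,b→22,r→21 23:g→17,d→5,a→23,b→22,r→23 24:g→24,d→5,a→24,b→5,r→25 25:g→5,d→5,a→25,b→5,r→25.
'dd': |S_i|=[40, 28, 4] end={s13,s40,s41,s44} — reject; 2/2 single-dels accept.
'bgd': |S_i|=[40, 35, 26, 4] end={s13,s40,s41,s44} — reject; 3/3 single-dels accept.
'rbgb': N↓-sim [40, 27, 17, 6, 3] end={s20,s41,s44} ∉↓L; 4/4 deletions ∈↓L.
'adabrg': |S_i|=[40, 35, 22, 15, 9, 6, 2] end={s41,s44} rej; 6/6 deletions ∈↓L.
4 words, ⪯-incomp.

min(Σ*\↓L) = [dd, bgd, rbgb, adabrg].


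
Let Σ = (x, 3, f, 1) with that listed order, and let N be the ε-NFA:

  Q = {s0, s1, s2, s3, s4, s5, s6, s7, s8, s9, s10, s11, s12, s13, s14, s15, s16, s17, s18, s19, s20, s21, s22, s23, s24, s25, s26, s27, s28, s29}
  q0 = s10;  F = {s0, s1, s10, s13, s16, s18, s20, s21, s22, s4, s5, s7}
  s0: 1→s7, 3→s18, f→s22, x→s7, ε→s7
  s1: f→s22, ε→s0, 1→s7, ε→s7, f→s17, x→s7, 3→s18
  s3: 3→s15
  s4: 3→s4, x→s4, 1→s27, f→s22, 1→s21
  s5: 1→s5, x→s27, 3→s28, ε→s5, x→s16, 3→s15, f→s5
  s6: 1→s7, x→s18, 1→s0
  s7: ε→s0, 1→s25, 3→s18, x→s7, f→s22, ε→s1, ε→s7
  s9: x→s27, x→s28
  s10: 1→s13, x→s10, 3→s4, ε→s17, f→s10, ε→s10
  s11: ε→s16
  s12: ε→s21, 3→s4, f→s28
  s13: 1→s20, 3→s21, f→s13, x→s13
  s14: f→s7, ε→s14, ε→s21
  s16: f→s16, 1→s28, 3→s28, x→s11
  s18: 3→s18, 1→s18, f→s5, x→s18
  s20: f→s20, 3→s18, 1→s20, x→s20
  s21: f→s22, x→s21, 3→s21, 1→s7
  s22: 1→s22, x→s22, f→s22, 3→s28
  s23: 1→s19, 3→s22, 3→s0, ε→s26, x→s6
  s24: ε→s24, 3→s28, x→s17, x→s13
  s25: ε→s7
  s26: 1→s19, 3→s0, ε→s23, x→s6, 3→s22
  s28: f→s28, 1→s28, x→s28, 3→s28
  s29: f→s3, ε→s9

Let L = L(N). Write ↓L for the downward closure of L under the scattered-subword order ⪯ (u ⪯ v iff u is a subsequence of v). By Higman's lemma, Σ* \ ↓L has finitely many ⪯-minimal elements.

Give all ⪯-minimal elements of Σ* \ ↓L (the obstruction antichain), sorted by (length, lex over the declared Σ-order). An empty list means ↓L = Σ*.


|Q|=30, |F|=12, |δ|=95 (18 ε).
min D↑ (11 st, q0=0, F={6}): 0:x→0,3→1,f→0,1→2 1:x→1,3→1,f→3,1→4 2:x→2,3→4,f→2,1→5 3:x→3,3→6,f→3,1→3 4:x→4,3→4,f→3,1→7 5:x→5,3→8,f→5,1→5 6:x→6,3→6,f→6,1→6 7:x→7,3→8,f→3,1→7 8:x→8,3→8,f→9,1→8 9:x→10,3→6,f→9,1→9 10:x→10,3→6,f→10,1→6 [Hopcroft].
'3f3': |S_i|=[18, 15, 8, 2] end={s15,s28} — reject; 3/3 deletions ∈↓L.
'113fx1': |S_i|=[18, 16, 14, 7, 6, 4, 1] end={s28} rej; 6/6 del acc.
2 minimals (antichain).

Antichain: [3f3, 113fx1].


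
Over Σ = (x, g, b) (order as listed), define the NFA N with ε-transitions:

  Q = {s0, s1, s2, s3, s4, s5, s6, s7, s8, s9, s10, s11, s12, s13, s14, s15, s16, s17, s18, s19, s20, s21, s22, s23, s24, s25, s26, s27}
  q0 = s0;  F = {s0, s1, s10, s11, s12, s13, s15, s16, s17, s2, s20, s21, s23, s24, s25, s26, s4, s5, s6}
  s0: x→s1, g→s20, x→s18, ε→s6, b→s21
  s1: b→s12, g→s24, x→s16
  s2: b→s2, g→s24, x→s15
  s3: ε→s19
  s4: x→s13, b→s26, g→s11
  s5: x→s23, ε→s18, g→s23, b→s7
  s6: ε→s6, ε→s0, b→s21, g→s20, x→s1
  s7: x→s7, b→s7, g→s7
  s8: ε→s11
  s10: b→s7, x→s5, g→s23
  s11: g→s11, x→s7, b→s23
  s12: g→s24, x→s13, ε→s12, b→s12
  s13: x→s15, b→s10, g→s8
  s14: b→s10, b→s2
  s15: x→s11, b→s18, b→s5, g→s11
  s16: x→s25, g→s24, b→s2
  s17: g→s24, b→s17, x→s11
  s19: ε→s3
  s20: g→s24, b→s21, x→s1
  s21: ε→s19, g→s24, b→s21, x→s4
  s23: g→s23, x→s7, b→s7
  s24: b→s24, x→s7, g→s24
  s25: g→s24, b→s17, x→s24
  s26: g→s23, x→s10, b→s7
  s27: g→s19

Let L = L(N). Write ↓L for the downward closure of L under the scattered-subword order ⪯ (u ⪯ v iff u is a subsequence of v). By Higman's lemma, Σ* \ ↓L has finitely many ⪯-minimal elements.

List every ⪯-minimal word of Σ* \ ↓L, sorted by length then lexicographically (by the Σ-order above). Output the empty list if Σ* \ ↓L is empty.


|Q|=28, |F|=19, |δ|=74 (9 ε).
min D↑ (19 st, q0=0, F={10}): 0:x→1,g→2,b→3 1:x→4,g→5,b→6 2:x→1,g→5,b→3 3:x→7,g→5,b→3 4:x→8,g→5,b→9 5:x→10,g→5,b→5 6:x→11,g→5,b→6 7:x→11,g→12,b→13 8:x→5,g→5,b→14 9:x→15,g→5,b→9 10:x→10,g→10,b→10 11:x→15,g→12,b→16 12:x→10,g→12,b→17 13:x→16,g→17,b→10 14:x→12,g→5,b→14 15:x→12,g→12,b→18 16:x→18,g→17,b→10 17:x→10,g→17,b→10 18:x→17,g→17,b→10.
'xgx': run [24, 18, 5, 1] end={s7} ∉↓L; 3/3 deletions ∈↓L.
'ggx': run [24, 22, 5, 1] end={s7} rej; 3/3 del acc.
'bgx': run [24, 18, 5, 1] end={s7} — reject; 3/3 single-dels accept.
'bxbb': |S_i|=[24, 18, 11, 6, 1] end={s7} ∉↓L; 4/4 single-dels accept.
'xxxxx': run [24, 18, 14, 9, 4, 1] end={s7} rej; 5/5 single-dels accept.
5 words, ⪯-incomp.

A = [xgx, ggx, bgx, bxbb, xxxxx].


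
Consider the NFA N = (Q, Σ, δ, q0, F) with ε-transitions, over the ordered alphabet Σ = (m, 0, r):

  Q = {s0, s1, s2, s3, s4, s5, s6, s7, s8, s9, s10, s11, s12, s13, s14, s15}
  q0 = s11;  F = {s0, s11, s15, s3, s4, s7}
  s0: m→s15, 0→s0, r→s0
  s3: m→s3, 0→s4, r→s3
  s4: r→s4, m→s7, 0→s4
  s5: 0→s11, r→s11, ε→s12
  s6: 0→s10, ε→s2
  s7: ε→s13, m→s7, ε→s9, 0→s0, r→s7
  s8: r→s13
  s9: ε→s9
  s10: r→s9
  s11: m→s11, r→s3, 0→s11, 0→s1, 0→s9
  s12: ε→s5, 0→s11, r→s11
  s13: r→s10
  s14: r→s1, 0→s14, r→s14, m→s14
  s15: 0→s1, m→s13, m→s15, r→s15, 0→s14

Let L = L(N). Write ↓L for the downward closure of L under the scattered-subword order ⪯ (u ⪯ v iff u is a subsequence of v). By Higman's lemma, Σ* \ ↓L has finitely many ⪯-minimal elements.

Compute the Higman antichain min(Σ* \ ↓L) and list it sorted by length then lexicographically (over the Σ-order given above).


A = [r0m0m0].

|Q|=16, |F|=6, |δ|=40 (6 ε).
min D↑ (7 st, q0=0, F={6}): 0:m→0,0→0,r→1 1:m→1,0→2,r→1 2:m→3,0→2,r→2 3:m→3,0→4,r→3 4:m→5,0→4,r→4 5:m→5,0→6,r→5 6:m→6,0→6,r→6 (ε-aug+det+¬).
'r0m0m0': N↓-sim [11, 10, 9, 8, 7, 6, 2] end={s1,s14} — reject; 6/6 single-dels accept.
1 minimals (antichain).
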